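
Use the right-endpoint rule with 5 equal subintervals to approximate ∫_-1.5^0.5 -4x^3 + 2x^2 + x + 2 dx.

Δx = (0.5 − (-1.5))/5 = 0.4.
Right endpoints: -1.1, -0.7, -0.3, 0.1, 0.5.
f(-1.1) = 8.644, f(-0.7) = 3.652, f(-0.3) = 1.988, f(0.1) = 2.116, f(0.5) = 2.5.
Sum = Δx · [f(-1.1) + f(-0.7) + f(-0.3) + f(0.1) + f(0.5)].
Sum = 7.56.

7.56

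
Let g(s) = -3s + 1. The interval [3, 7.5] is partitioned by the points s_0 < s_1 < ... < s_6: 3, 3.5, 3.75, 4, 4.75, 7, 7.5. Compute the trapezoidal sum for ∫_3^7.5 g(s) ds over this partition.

-66.375

Subinterval widths: 0.5, 0.25, 0.25, 0.75, 2.25, 0.5.
g(3) = -8, g(3.5) = -9.5, g(3.75) = -10.25, g(4) = -11, g(4.75) = -13.25, g(7) = -20, g(7.5) = -21.5.
On each subinterval the trapezoid contributes (Δs_i/2)·[g(s_{i-1}) + g(s_i)].
Sum = -66.375.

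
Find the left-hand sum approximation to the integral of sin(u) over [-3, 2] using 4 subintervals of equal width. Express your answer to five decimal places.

-1.15362

Δu = (2 − (-3))/4 = 1.25.
Left endpoints: -3, -1.75, -0.5, 0.75.
f(-3) ≈ -0.14112, f(-1.75) ≈ -0.98399, f(-0.5) ≈ -0.47943, f(0.75) ≈ 0.68164.
Sum = Δu · [f(-3) + f(-1.75) + f(-0.5) + f(0.75)].
Sum ≈ -1.15362.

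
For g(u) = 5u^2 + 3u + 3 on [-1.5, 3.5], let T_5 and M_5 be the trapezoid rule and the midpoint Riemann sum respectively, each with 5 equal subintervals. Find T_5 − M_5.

T_5 = 111.25.
M_5 = 105.
T_5 − M_5 = 6.25.

6.25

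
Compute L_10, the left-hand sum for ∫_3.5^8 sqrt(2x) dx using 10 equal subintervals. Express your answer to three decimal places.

Δx = (8 − 3.5)/10 = 0.45.
Left endpoints: 3.5, 3.95, 4.4, 4.85, 5.3, 5.75, 6.2, 6.65, 7.1, 7.55.
f(3.5) ≈ 2.646, f(3.95) ≈ 2.811, f(4.4) ≈ 2.966, f(4.85) ≈ 3.114, f(5.3) ≈ 3.256, f(5.75) ≈ 3.391, f(6.2) ≈ 3.521, f(6.65) ≈ 3.647, f(7.1) ≈ 3.768, f(7.55) ≈ 3.886.
Sum = Δx · [f(3.5) + f(3.95) + f(4.4) + ...].
Sum ≈ 14.853.

14.853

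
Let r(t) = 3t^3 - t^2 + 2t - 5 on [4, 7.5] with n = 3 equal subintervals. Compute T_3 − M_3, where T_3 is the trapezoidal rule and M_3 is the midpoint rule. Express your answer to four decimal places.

T_3 ≈ 2124.799769.
M_3 ≈ 2064.357928.
T_3 − M_3 ≈ 60.4418.

60.4418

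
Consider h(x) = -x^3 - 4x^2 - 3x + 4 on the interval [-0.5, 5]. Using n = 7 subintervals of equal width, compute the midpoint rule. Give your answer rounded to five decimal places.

Δx = (5 − (-0.5))/7 = 11/14.
Midpoints: -3/28, 19/28, 41/28, 2.25, 85/28, 107/28, 129/28.
h(-3/28) = 93883/21952, h(19/28) = -4171/21952, h(41/28) = -265817/21952, h(2.25) = -34.390625, h(85/28) = -1535437/21952, h(107/28) = -2671187/21952, h(129/28) = -4226081/21952.
Sum = Δx · [h(-3/28) + h(19/28) + h(41/28) + ...].
Sum ≈ -335.15099.

-335.15099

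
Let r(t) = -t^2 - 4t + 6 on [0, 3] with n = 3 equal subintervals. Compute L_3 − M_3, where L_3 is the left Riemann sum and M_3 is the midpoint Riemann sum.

9.75

L_3 = 1.
M_3 = -8.75.
L_3 − M_3 = 9.75.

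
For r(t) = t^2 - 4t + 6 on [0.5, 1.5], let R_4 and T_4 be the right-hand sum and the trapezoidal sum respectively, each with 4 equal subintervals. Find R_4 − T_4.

R_4 = 2.84375.
T_4 = 3.09375.
R_4 − T_4 = -0.25.

-0.25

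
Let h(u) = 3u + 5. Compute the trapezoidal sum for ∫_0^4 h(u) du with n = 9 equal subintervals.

Δu = (4 − 0)/9 = 4/9.
h(0) = 5, h(4/9) = 19/3, h(8/9) = 23/3, h(4/3) = 9, h(16/9) = 31/3, h(20/9) = 35/3, h(8/3) = 13, h(28/9) = 43/3, h(32/9) = 47/3, h(4) = 17.
T_9 = (Δu/2)·[h(u_0) + 2h(u_1) + ... + 2h(u_{8}) + h(u_9)].
Sum = 44.

44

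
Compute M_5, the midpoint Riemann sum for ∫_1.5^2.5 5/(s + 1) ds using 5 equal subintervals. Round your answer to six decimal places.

Δs = (2.5 − 1.5)/5 = 0.2.
Midpoints: 1.6, 1.8, 2, 2.2, 2.4.
f(1.6) = 25/13, f(1.8) = 25/14, f(2) = 5/3, f(2.2) = 1.5625, f(2.4) = 25/17.
Sum = Δs · [f(1.6) + f(1.8) + f(2) + f(2.2) + f(2.4)].
Sum ≈ 1.681709.

1.681709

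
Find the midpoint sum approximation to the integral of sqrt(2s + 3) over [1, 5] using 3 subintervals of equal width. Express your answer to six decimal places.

Δs = (5 − 1)/3 = 4/3.
Midpoints: 5/3, 3, 13/3.
f(5/3) ≈ 2.516611, f(3) ≈ 3.000000, f(13/3) ≈ 3.415650.
Sum = Δs · [f(5/3) + f(3) + f(13/3)].
Sum ≈ 11.909682.

11.909682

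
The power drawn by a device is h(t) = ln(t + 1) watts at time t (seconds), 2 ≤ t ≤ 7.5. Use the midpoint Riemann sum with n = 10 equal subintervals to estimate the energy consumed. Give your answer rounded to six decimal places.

9.397436

Δt = (7.5 − 2)/10 = 0.55.
Midpoints: 2.275, 2.825, 3.375, 3.925, 4.475, 5.025, 5.575, 6.125, 6.675, 7.225.
h(2.275) ≈ 1.186318, h(2.825) ≈ 1.341558, h(3.375) ≈ 1.475907, h(3.925) ≈ 1.594324, h(4.475) ≈ 1.700192, h(5.025) ≈ 1.795917, h(5.575) ≈ 1.883275, h(6.125) ≈ 1.963610, h(6.675) ≈ 2.037968, h(7.225) ≈ 2.107178.
Sum = Δt · [h(2.275) + h(2.825) + h(3.375) + ...].
Sum ≈ 9.397436.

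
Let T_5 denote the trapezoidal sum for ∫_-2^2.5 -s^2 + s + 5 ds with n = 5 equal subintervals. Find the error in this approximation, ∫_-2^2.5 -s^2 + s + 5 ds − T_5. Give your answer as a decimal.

Exact integral: ∫_-2^2.5 f(s) ds = 15.75.
T_5 = 15.1425.
Error = 15.75 − 15.1425 = 0.6075.

0.6075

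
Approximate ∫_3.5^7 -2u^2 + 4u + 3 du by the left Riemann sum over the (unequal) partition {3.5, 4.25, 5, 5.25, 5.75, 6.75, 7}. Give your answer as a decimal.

Subinterval widths: 0.75, 0.75, 0.25, 0.5, 1, 0.25.
Left endpoints: 3.5, 4.25, 5, 5.25, 5.75, 6.75.
f(3.5) = -7.5, f(4.25) = -16.125, f(5) = -27, f(5.25) = -31.125, f(5.75) = -40.125, f(6.75) = -61.125.
Sum = Σ Δu_i · f(u_i).
Sum = -95.4375.

-95.4375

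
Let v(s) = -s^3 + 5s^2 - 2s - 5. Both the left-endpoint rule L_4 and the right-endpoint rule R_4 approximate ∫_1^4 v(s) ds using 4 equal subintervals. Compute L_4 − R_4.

L_4 = 8.296875.
R_4 = 12.796875.
L_4 − R_4 = -4.5.

-4.5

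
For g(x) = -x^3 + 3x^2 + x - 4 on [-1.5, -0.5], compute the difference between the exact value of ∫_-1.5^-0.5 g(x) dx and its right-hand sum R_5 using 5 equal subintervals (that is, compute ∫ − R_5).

0.785

Exact integral: ∫_-1.5^-0.5 g(x) dx = -0.5.
R_5 = -1.285.
Error = -0.5 − (-1.285) = 0.785.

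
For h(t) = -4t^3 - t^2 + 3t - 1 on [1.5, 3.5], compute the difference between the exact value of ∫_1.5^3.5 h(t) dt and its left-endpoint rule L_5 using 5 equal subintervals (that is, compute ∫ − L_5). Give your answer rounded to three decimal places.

-30.747

Exact integral: ∫_1.5^3.5 h(t) dt ≈ -145.16667.
L_5 = -114.42.
Error ≈ -145.16667 − (-114.42) ≈ -30.747.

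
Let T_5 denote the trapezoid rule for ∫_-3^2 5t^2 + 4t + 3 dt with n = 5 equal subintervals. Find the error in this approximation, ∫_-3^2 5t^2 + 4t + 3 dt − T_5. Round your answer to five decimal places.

-4.16667

Exact integral: ∫_-3^2 f(t) dt ≈ 63.3333333.
T_5 = 67.5.
Error ≈ 63.3333333 − 67.5 ≈ -4.16667.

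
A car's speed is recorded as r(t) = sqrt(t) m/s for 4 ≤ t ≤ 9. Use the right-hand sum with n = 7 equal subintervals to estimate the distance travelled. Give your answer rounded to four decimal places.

Δt = (9 − 4)/7 = 5/7.
Right endpoints: 33/7, 38/7, 43/7, 48/7, 53/7, 58/7, 9.
r(33/7) ≈ 2.1712, r(38/7) ≈ 2.3299, r(43/7) ≈ 2.4785, r(48/7) ≈ 2.6186, r(53/7) ≈ 2.7516, r(58/7) ≈ 2.8785, r(9) ≈ 3.0000.
Sum = Δt · [r(33/7) + r(38/7) + r(43/7) + ...].
Sum ≈ 13.0203.

13.0203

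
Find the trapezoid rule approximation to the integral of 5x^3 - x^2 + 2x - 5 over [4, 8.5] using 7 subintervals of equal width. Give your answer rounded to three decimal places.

Δx = (8.5 − 4)/7 = 9/14.
f(4) = 307, f(65/14) = 1325735/2744, f(37/7) = 245593/343, f(83/14) = 2781305/2744, f(46/7) = 474661/343, f(101/14) = 5034563/2744, f(55/7) = 814375/343, f(8.5) = 3010.375.
T_7 = (Δx/2)·[f(x_0) + 2f(x_1) + ... + 2f(x_{6}) + f(x_7)].
Sum ≈ 6084.201.

6084.201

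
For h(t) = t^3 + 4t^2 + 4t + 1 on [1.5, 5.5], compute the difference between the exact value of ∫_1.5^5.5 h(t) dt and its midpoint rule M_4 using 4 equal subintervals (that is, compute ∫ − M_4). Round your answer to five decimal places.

4.83333

Exact integral: ∫_1.5^5.5 h(t) dt ≈ 504.8333333.
M_4 = 500.
Error ≈ 504.8333333 − 500 ≈ 4.83333.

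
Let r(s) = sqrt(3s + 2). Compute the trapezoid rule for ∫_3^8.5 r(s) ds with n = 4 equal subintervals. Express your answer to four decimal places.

23.9136

Δs = (8.5 − 3)/4 = 1.375.
r(3) ≈ 3.3166, r(4.375) ≈ 3.8891, r(5.75) ≈ 4.3875, r(7.125) ≈ 4.8348, r(8.5) ≈ 5.2440.
T_4 = (Δs/2)·[r(s_0) + 2r(s_1) + 2r(s_2) + 2r(s_3) + r(s_4)].
Sum ≈ 23.9136.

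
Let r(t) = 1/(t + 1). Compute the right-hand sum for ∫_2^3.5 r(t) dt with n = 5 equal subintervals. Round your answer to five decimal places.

0.38926

Δt = (3.5 − 2)/5 = 0.3.
Right endpoints: 2.3, 2.6, 2.9, 3.2, 3.5.
r(2.3) = 10/33, r(2.6) = 5/18, r(2.9) = 10/39, r(3.2) = 5/21, r(3.5) = 2/9.
Sum = Δt · [r(2.3) + r(2.6) + r(2.9) + r(3.2) + r(3.5)].
Sum ≈ 0.38926.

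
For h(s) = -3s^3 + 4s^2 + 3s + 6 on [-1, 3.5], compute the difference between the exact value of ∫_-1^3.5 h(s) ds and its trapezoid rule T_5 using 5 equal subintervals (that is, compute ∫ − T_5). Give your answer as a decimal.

Exact integral: ∫_-1^3.5 h(s) ds = -9.421875.
T_5 = -13.82625.
Error = -9.421875 − (-13.82625) = 4.404375.

4.404375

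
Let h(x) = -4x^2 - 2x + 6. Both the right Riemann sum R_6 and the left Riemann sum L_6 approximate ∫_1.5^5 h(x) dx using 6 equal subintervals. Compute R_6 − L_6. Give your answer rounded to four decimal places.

R_6 ≈ -193.293981.
L_6 ≈ -136.127315.
R_6 − L_6 ≈ -57.1667.

-57.1667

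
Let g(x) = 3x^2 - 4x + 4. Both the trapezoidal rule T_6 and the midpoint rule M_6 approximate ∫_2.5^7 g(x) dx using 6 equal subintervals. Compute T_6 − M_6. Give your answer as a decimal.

1.8984375

T_6 = 261.140625.
M_6 = 259.2421875.
T_6 − M_6 = 1.8984375.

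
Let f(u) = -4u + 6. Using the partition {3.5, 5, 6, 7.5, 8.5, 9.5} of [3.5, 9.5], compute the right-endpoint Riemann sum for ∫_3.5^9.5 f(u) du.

Subinterval widths: 1.5, 1, 1.5, 1, 1.
Right endpoints: 5, 6, 7.5, 8.5, 9.5.
f(5) = -14, f(6) = -18, f(7.5) = -24, f(8.5) = -28, f(9.5) = -32.
Sum = Σ Δu_i · f(u_i).
Sum = -135.

-135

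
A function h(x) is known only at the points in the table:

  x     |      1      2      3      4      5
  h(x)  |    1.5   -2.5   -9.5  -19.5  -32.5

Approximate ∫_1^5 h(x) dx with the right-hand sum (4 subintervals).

-64

Δx = 1.
Sum = 1·[(-2.5) + (-9.5) + (-19.5) + (-32.5)] = -64.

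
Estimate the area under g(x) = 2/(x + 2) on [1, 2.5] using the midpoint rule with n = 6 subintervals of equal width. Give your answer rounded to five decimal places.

0.81061

Δx = (2.5 − 1)/6 = 0.25.
Midpoints: 1.125, 1.375, 1.625, 1.875, 2.125, 2.375.
g(1.125) = 0.64, g(1.375) = 16/27, g(1.625) = 16/29, g(1.875) = 16/31, g(2.125) = 16/33, g(2.375) = 16/35.
Sum = Δx · [g(1.125) + g(1.375) + g(1.625) + ...].
Sum ≈ 0.81061.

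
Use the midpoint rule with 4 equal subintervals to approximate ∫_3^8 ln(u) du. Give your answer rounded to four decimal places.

8.3531

Δu = (8 − 3)/4 = 1.25.
Midpoints: 3.625, 4.875, 6.125, 7.375.
f(3.625) ≈ 1.2879, f(4.875) ≈ 1.5841, f(6.125) ≈ 1.8124, f(7.375) ≈ 1.9981.
Sum = Δu · [f(3.625) + f(4.875) + f(6.125) + f(7.375)].
Sum ≈ 8.3531.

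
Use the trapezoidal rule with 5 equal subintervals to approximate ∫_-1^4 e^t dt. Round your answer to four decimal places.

Δt = (4 − (-1))/5 = 1.
f(-1) ≈ 0.3679, f(0) ≈ 1.0000, f(1) ≈ 2.7183, f(2) ≈ 7.3891, f(3) ≈ 20.0855, f(4) ≈ 54.5982.
T_5 = (Δt/2)·[f(t_0) + 2f(t_1) + ... + 2f(t_{4}) + f(t_5)].
Sum ≈ 58.6759.

58.6759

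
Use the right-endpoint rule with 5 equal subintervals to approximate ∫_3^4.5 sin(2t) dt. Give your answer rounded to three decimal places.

1.011

Δt = (4.5 − 3)/5 = 0.3.
Right endpoints: 3.3, 3.6, 3.9, 4.2, 4.5.
f(3.3) ≈ 0.312, f(3.6) ≈ 0.794, f(3.9) ≈ 0.999, f(4.2) ≈ 0.855, f(4.5) ≈ 0.412.
Sum = Δt · [f(3.3) + f(3.6) + f(3.9) + f(4.2) + f(4.5)].
Sum ≈ 1.011.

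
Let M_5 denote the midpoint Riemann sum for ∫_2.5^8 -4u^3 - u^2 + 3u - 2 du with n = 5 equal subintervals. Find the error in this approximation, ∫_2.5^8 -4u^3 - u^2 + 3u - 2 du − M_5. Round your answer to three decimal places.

Exact integral: ∫_2.5^8 f(u) du ≈ -4146.77083.
M_5 = -4111.2775.
Error ≈ -4146.77083 − (-4111.2775) ≈ -35.493.

-35.493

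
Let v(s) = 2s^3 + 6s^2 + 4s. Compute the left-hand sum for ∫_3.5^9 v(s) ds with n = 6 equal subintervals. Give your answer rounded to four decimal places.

3920.6311

Δs = (9 − 3.5)/6 = 11/12.
Left endpoints: 3.5, 53/12, 16/3, 6.25, 43/6, 97/12.
v(3.5) = 173.25, v(53/12) = 265265/864, v(16/3) = 13376/27, v(6.25) = 747.65625, v(43/6) = 115885/108, v(97/12) = 1279333/864.
Sum = Δs · [v(3.5) + v(53/12) + v(16/3) + ...].
Sum ≈ 3920.6311.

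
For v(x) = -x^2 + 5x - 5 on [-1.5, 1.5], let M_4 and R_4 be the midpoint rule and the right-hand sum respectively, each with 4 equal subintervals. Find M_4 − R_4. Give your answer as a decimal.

M_4 = -17.109375.
R_4 = -11.90625.
M_4 − R_4 = -5.203125.

-5.203125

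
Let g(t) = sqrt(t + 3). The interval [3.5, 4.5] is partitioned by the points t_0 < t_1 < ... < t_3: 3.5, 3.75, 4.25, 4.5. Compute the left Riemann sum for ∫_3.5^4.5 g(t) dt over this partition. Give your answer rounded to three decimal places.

2.610

Subinterval widths: 0.25, 0.5, 0.25.
Left endpoints: 3.5, 3.75, 4.25.
g(3.5) ≈ 2.550, g(3.75) ≈ 2.598, g(4.25) ≈ 2.693.
Sum = Σ Δt_i · g(t_i).
Sum ≈ 2.610.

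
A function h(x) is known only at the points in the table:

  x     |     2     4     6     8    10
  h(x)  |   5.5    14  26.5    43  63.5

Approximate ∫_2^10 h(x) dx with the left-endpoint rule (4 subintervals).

178

Δx = 2.
Sum = 2·[5.5 + 14 + 26.5 + 43] = 178.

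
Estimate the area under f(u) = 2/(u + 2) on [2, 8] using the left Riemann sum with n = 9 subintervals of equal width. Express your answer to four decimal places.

1.9365

Δu = (8 − 2)/9 = 2/3.
Left endpoints: 2, 8/3, 10/3, 4, 14/3, 16/3, 6, 20/3, 22/3.
f(2) = 0.5, f(8/3) = 3/7, f(10/3) = 0.375, f(4) = 1/3, f(14/3) = 0.3, f(16/3) = 3/11, f(6) = 0.25, f(20/3) = 3/13, f(22/3) = 3/14.
Sum = Δu · [f(2) + f(8/3) + f(10/3) + ...].
Sum ≈ 1.9365.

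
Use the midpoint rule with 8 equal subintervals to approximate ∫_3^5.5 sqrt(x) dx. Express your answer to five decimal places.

Δx = (5.5 − 3)/8 = 0.3125.
Midpoints: 3.15625, 3.46875, 3.78125, 4.09375, 4.40625, 4.71875, 5.03125, 5.34375.
f(3.15625) ≈ 1.77658, f(3.46875) ≈ 1.86246, f(3.78125) ≈ 1.94454, f(4.09375) ≈ 2.02330, f(4.40625) ≈ 2.09911, f(4.71875) ≈ 2.17227, f(5.03125) ≈ 2.24304, f(5.34375) ≈ 2.31166.
Sum = Δx · [f(3.15625) + f(3.46875) + f(3.78125) + ...].
Sum ≈ 5.13530.

5.13530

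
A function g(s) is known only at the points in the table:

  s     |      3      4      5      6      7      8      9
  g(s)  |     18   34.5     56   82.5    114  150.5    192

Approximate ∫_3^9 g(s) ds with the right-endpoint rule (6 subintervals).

629.5

Δs = 1.
Sum = 1·[34.5 + 56 + 82.5 + 114 + 150.5 + 192] = 629.5.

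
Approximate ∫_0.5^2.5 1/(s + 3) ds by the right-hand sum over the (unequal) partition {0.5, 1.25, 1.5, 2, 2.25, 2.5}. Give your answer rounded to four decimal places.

0.4251

Subinterval widths: 0.75, 0.25, 0.5, 0.25, 0.25.
Right endpoints: 1.25, 1.5, 2, 2.25, 2.5.
f(1.25) = 4/17, f(1.5) = 2/9, f(2) = 0.2, f(2.25) = 4/21, f(2.5) = 2/11.
Sum = Σ Δs_i · f(s_i).
Sum ≈ 0.4251.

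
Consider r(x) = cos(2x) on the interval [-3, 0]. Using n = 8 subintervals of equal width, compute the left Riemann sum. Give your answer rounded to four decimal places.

Δx = (0 − (-3))/8 = 0.375.
Left endpoints: -3, -2.625, -2.25, -1.875, -1.5, -1.125, -0.75, -0.375.
r(-3) ≈ 0.9602, r(-2.625) ≈ 0.5121, r(-2.25) ≈ -0.2108, r(-1.875) ≈ -0.8206, r(-1.5) ≈ -0.9900, r(-1.125) ≈ -0.6282, r(-0.75) ≈ 0.0707, r(-0.375) ≈ 0.7317.
Sum = Δx · [r(-3) + r(-2.625) + r(-2.25) + ...].
Sum ≈ -0.1406.

-0.1406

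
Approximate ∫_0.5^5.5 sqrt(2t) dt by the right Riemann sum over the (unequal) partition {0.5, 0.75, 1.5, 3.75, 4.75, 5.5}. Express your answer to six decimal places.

13.336779

Subinterval widths: 0.25, 0.75, 2.25, 1, 0.75.
Right endpoints: 0.75, 1.5, 3.75, 4.75, 5.5.
f(0.75) ≈ 1.224745, f(1.5) ≈ 1.732051, f(3.75) ≈ 2.738613, f(4.75) ≈ 3.082207, f(5.5) ≈ 3.316625.
Sum = Σ Δt_i · f(t_i).
Sum ≈ 13.336779.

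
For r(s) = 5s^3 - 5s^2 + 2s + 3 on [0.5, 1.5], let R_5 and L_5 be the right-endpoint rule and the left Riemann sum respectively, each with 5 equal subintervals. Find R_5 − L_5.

R_5 = 6.725.
L_5 = 5.075.
R_5 − L_5 = 1.65.

1.65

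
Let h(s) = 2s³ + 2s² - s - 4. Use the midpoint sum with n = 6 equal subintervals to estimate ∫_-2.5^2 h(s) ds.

-12.76171875

Δs = (2 − (-2.5))/6 = 0.75.
Midpoints: -2.125, -1.375, -0.625, 0.125, 0.875, 1.625.
h(-2.125) = -12.03515625, h(-1.375) = -4.04296875, h(-0.625) = -3.08203125, h(0.125) = -4.08984375, h(0.875) = -2.00390625, h(1.625) = 8.23828125.
Sum = Δs · [h(-2.125) + h(-1.375) + h(-0.625) + ...].
Sum = -12.76171875.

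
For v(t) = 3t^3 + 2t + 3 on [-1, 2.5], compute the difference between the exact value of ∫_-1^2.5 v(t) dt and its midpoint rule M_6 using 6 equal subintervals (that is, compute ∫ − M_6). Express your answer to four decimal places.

0.6699

Exact integral: ∫_-1^2.5 v(t) dt = 44.296875.
M_6 ≈ 43.626953.
Error ≈ 44.296875 − 43.626953 ≈ 0.6699.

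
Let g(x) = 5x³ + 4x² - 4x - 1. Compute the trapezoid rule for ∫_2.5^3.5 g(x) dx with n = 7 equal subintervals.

162.25

Δx = (3.5 − 2.5)/7 = 1/7.
g(2.5) = 92.125, g(37/14) = 298177/2744, g(39/14) = 348451/2744, g(41/14) = 403853/2744, g(43/14) = 464623/2744, g(45/14) = 531001/2744, g(47/14) = 603227/2744, g(3.5) = 248.375.
T_7 = (Δx/2)·[g(x_0) + 2g(x_1) + ... + 2g(x_{6}) + g(x_7)].
Sum = 162.25.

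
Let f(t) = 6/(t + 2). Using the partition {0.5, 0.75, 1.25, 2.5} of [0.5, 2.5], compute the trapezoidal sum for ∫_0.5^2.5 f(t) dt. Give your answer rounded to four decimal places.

3.5669

Subinterval widths: 0.25, 0.5, 1.25.
f(0.5) = 2.4, f(0.75) = 24/11, f(1.25) = 24/13, f(2.5) = 4/3.
On each subinterval the trapezoid contributes (Δt_i/2)·[f(t_{i-1}) + f(t_i)].
Sum ≈ 3.5669.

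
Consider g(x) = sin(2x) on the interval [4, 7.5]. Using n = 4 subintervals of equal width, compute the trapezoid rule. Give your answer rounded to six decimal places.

Δx = (7.5 − 4)/4 = 0.875.
g(4) ≈ 0.989358, g(4.875) ≈ -0.319519, g(5.75) ≈ -0.875452, g(6.625) ≈ 0.631611, g(7.5) ≈ 0.650288.
T_4 = (Δx/2)·[g(x_0) + 2g(x_1) + 2g(x_2) + 2g(x_3) + g(x_4)].
Sum ≈ 0.224405.

0.224405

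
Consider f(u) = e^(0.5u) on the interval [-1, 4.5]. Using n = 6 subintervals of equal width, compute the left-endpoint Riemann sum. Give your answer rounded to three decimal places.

Δu = (4.5 − (-1))/6 = 11/12.
Left endpoints: -1, -1/12, 5/6, 1.75, 8/3, 43/12.
f(-1) ≈ 0.607, f(-1/12) ≈ 0.959, f(5/6) ≈ 1.517, f(1.75) ≈ 2.399, f(8/3) ≈ 3.794, f(43/12) ≈ 5.999.
Sum = Δu · [f(-1) + f(-1/12) + f(5/6) + ...].
Sum ≈ 14.002.

14.002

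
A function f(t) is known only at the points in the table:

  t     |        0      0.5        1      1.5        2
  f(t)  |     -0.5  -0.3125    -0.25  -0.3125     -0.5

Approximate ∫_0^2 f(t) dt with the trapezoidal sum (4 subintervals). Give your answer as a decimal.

Δt = 0.5.
T_4 = (0.5/2)·[(-0.5) + 2·(-0.3125) + 2·(-0.25) + 2·(-0.3125) + (-0.5)] = -0.6875.

-0.6875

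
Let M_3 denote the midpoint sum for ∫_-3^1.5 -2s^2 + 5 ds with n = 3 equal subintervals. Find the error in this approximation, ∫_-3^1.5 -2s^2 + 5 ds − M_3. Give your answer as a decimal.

-1.6875

Exact integral: ∫_-3^1.5 f(s) ds = 2.25.
M_3 = 3.9375.
Error = 2.25 − 3.9375 = -1.6875.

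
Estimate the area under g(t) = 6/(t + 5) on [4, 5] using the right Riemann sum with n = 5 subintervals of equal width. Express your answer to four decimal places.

Δt = (5 − 4)/5 = 0.2.
Right endpoints: 4.2, 4.4, 4.6, 4.8, 5.
g(4.2) = 15/23, g(4.4) = 30/47, g(4.6) = 0.625, g(4.8) = 30/49, g(5) = 0.6.
Sum = Δt · [g(4.2) + g(4.4) + g(4.6) + g(4.8) + g(5)].
Sum ≈ 0.6255.

0.6255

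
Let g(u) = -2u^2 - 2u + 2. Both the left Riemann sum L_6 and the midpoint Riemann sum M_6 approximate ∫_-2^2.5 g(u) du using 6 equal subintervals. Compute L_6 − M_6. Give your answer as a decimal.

L_6 = -4.78125.
M_6 = -8.578125.
L_6 − M_6 = 3.796875.

3.796875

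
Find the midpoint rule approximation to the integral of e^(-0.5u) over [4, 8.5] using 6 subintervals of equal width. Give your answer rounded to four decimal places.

Δu = (8.5 − 4)/6 = 0.75.
Midpoints: 4.375, 5.125, 5.875, 6.625, 7.375, 8.125.
f(4.375) ≈ 0.1122, f(5.125) ≈ 0.0771, f(5.875) ≈ 0.0530, f(6.625) ≈ 0.0364, f(7.375) ≈ 0.0250, f(8.125) ≈ 0.0172.
Sum = Δu · [f(4.375) + f(5.125) + f(5.875) + ...].
Sum ≈ 0.2407.

0.2407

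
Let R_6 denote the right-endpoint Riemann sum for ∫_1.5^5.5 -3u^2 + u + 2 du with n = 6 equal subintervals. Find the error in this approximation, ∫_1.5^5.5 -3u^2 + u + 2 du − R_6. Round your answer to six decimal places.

27.555556

Exact integral: ∫_1.5^5.5 f(u) du = -141.
R_6 ≈ -168.55555556.
Error ≈ -141 − (-168.55555556) ≈ 27.555556.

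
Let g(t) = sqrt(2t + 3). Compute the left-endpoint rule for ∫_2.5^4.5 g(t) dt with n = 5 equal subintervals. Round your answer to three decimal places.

6.186

Δt = (4.5 − 2.5)/5 = 0.4.
Left endpoints: 2.5, 2.9, 3.3, 3.7, 4.1.
g(2.5) ≈ 2.828, g(2.9) ≈ 2.966, g(3.3) ≈ 3.098, g(3.7) ≈ 3.225, g(4.1) ≈ 3.347.
Sum = Δt · [g(2.5) + g(2.9) + g(3.3) + g(3.7) + g(4.1)].
Sum ≈ 6.186.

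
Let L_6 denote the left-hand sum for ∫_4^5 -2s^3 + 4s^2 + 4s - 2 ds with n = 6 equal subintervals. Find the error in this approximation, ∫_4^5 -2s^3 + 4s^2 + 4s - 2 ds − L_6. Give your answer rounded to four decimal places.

Exact integral: ∫_4^5 f(s) ds ≈ -87.166667.
L_6 ≈ -80.439815.
Error ≈ -87.166667 − (-80.439815) ≈ -6.7269.

-6.7269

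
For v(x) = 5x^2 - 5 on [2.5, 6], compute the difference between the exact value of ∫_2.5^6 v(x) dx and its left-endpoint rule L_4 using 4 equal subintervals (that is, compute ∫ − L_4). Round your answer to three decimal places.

62.845

Exact integral: ∫_2.5^6 v(x) dx ≈ 316.45833.
L_4 = 253.61328125.
Error ≈ 316.45833 − 253.61328125 ≈ 62.845.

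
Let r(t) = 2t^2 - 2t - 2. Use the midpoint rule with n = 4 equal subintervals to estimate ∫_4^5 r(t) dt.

29.65625

Δt = (5 − 4)/4 = 0.25.
Midpoints: 4.125, 4.375, 4.625, 4.875.
r(4.125) = 23.78125, r(4.375) = 27.53125, r(4.625) = 31.53125, r(4.875) = 35.78125.
Sum = Δt · [r(4.125) + r(4.375) + r(4.625) + r(4.875)].
Sum = 29.65625.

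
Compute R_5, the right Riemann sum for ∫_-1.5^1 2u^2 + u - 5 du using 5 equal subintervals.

-10

Δu = (1 − (-1.5))/5 = 0.5.
Right endpoints: -1, -0.5, 0, 0.5, 1.
f(-1) = -4, f(-0.5) = -5, f(0) = -5, f(0.5) = -4, f(1) = -2.
Sum = Δu · [f(-1) + f(-0.5) + f(0) + f(0.5) + f(1)].
Sum = -10.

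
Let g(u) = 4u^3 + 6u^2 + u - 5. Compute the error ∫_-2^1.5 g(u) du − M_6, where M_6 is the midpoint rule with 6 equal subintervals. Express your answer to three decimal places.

0.298

Exact integral: ∫_-2^1.5 g(u) du = -6.5625.
M_6 ≈ -6.86024.
Error ≈ -6.5625 − (-6.86024) ≈ 0.298.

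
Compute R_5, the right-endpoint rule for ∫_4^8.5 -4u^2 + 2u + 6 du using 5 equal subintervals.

-749.88

Δu = (8.5 − 4)/5 = 0.9.
Right endpoints: 4.9, 5.8, 6.7, 7.6, 8.5.
f(4.9) = -80.24, f(5.8) = -116.96, f(6.7) = -160.16, f(7.6) = -209.84, f(8.5) = -266.
Sum = Δu · [f(4.9) + f(5.8) + f(6.7) + f(7.6) + f(8.5)].
Sum = -749.88.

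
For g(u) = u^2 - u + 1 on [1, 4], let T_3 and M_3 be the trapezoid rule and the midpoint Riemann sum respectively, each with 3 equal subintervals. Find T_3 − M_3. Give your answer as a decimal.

0.75

T_3 = 17.
M_3 = 16.25.
T_3 − M_3 = 0.75.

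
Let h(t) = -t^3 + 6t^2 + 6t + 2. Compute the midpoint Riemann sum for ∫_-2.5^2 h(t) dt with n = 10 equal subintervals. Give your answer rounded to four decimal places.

Δt = (2 − (-2.5))/10 = 0.45.
Midpoints: -2.275, -1.825, -1.375, -0.925, -0.475, -0.025, 0.425, 0.875, 1.325, 1.775.
h(-2.275) = 1995411/64000, h(-1.825) = 1095177/64000, h(-1.375) = 3939/512, h(-0.925) = 152013/64000, h(-0.475) = 39099/64000, h(-0.025) = 118641/64000, h(0.425) = 355647/64000, h(0.875) = 5721/512, h(1.325) = 1162083/64000, h(1.775) = 1661529/64000.
Sum = Δt · [h(-2.275) + h(-1.825) + h(-1.375) + ...].
Sum ≈ 54.7530.

54.7530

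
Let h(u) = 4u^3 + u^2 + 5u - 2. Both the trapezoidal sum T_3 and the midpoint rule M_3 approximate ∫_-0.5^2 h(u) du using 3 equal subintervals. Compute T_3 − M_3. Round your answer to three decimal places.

T_3 ≈ 25.91435.
M_3 ≈ 21.57407.
T_3 − M_3 ≈ 4.340.

4.340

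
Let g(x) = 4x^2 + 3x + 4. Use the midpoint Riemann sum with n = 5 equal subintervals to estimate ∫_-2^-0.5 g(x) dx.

10.83

Δx = (-0.5 − (-2))/5 = 0.3.
Midpoints: -1.85, -1.55, -1.25, -0.95, -0.65.
g(-1.85) = 12.14, g(-1.55) = 8.96, g(-1.25) = 6.5, g(-0.95) = 4.76, g(-0.65) = 3.74.
Sum = Δx · [g(-1.85) + g(-1.55) + g(-1.25) + g(-0.95) + g(-0.65)].
Sum = 10.83.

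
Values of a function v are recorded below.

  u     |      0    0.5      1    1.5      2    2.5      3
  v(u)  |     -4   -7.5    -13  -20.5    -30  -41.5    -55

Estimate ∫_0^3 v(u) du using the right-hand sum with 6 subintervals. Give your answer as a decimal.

Δu = 0.5.
Sum = 0.5·[(-7.5) + (-13) + (-20.5) + (-30) + (-41.5) + (-55)] = -83.75.

-83.75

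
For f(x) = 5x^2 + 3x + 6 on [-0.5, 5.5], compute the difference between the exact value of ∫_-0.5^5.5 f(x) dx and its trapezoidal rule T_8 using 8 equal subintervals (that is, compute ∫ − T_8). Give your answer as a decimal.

-2.8125

Exact integral: ∫_-0.5^5.5 f(x) dx = 358.5.
T_8 = 361.3125.
Error = 358.5 − 361.3125 = -2.8125.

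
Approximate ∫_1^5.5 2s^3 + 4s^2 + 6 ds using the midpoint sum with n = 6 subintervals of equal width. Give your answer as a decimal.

Δs = (5.5 − 1)/6 = 0.75.
Midpoints: 1.375, 2.125, 2.875, 3.625, 4.375, 5.125.
f(1.375) = 18.76171875, f(2.125) = 43.25390625, f(2.875) = 86.58984375, f(3.625) = 153.83203125, f(4.375) = 250.04296875, f(5.125) = 380.28515625.
Sum = Δs · [f(1.375) + f(2.125) + f(2.875) + ...].
Sum = 699.57421875.

699.57421875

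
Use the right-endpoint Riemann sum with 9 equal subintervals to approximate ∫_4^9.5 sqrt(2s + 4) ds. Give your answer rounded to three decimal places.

Δs = (9.5 − 4)/9 = 11/18.
Right endpoints: 83/18, 47/9, 35/6, 58/9, 127/18, 23/3, 149/18, 80/9, 9.5.
f(83/18) ≈ 3.636, f(47/9) ≈ 3.801, f(35/6) ≈ 3.958, f(58/9) ≈ 4.110, f(127/18) ≈ 4.256, f(23/3) ≈ 4.397, f(149/18) ≈ 4.534, f(80/9) ≈ 4.667, f(9.5) ≈ 4.796.
Sum = Δs · [f(83/18) + f(47/9) + f(35/6) + ...].
Sum ≈ 23.316.

23.316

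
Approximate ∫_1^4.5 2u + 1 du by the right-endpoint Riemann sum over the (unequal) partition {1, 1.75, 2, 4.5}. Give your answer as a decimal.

Subinterval widths: 0.75, 0.25, 2.5.
Right endpoints: 1.75, 2, 4.5.
f(1.75) = 4.5, f(2) = 5, f(4.5) = 10.
Sum = Σ Δu_i · f(u_i).
Sum = 29.625.

29.625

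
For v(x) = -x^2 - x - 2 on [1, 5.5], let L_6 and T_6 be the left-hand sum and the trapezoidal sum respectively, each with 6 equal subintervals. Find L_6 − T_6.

12.65625

L_6 = -66.515625.
T_6 = -79.171875.
L_6 − T_6 = 12.65625.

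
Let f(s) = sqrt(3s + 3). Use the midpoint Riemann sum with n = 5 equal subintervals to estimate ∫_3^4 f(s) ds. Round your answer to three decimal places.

Δs = (4 − 3)/5 = 0.2.
Midpoints: 3.1, 3.3, 3.5, 3.7, 3.9.
f(3.1) ≈ 3.507, f(3.3) ≈ 3.592, f(3.5) ≈ 3.674, f(3.7) ≈ 3.755, f(3.9) ≈ 3.834.
Sum = Δs · [f(3.1) + f(3.3) + f(3.5) + f(3.7) + f(3.9)].
Sum ≈ 3.672.

3.672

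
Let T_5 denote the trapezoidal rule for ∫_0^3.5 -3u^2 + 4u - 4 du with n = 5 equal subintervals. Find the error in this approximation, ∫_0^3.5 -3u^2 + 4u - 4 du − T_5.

Exact integral: ∫_0^3.5 f(u) du = -32.375.
T_5 = -33.2325.
Error = -32.375 − (-33.2325) = 0.8575.

0.8575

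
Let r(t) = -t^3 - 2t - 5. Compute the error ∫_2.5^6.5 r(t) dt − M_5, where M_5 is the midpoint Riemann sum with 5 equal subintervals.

Exact integral: ∫_2.5^6.5 r(t) dt = -492.5.
M_5 = -489.62.
Error = -492.5 − (-489.62) = -2.88.

-2.88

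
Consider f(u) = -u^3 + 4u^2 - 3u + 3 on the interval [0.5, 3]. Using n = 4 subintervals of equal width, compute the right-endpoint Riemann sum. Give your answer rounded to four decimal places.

Δu = (3 − 0.5)/4 = 0.625.
Right endpoints: 1.125, 1.75, 2.375, 3.
f(1.125) = 1671/512, f(1.75) = 4.640625, f(2.375) = 2581/512, f(3) = 3.
Sum = Δu · [f(1.125) + f(1.75) + f(2.375) + f(3)].
Sum ≈ 9.9658.

9.9658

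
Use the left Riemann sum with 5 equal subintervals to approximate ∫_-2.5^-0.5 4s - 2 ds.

Δs = (-0.5 − (-2.5))/5 = 0.4.
Left endpoints: -2.5, -2.1, -1.7, -1.3, -0.9.
f(-2.5) = -12, f(-2.1) = -10.4, f(-1.7) = -8.8, f(-1.3) = -7.2, f(-0.9) = -5.6.
Sum = Δs · [f(-2.5) + f(-2.1) + f(-1.7) + f(-1.3) + f(-0.9)].
Sum = -17.6.

-17.6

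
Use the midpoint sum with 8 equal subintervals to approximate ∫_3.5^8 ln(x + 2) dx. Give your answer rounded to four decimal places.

Δx = (8 − 3.5)/8 = 0.5625.
Midpoints: 3.78125, 4.34375, 4.90625, 5.46875, 6.03125, 6.59375, 7.15625, 7.71875.
f(3.78125) ≈ 1.7546, f(4.34375) ≈ 1.8475, f(4.90625) ≈ 1.9324, f(5.46875) ≈ 2.0107, f(6.03125) ≈ 2.0833, f(6.59375) ≈ 2.1510, f(7.15625) ≈ 2.2144, f(7.71875) ≈ 2.2741.
Sum = Δx · [f(3.78125) + f(4.34375) + f(4.90625) + ...].
Sum ≈ 9.1508.

9.1508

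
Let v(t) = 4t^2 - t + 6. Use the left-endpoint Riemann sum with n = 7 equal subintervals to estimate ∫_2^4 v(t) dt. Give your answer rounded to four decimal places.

Δt = (4 − 2)/7 = 2/7.
Left endpoints: 2, 16/7, 18/7, 20/7, 22/7, 24/7, 26/7.
v(2) = 20, v(16/7) = 1206/49, v(18/7) = 1464/49, v(20/7) = 1754/49, v(22/7) = 2076/49, v(24/7) = 2430/49, v(26/7) = 2816/49.
Sum = Δt · [v(2) + v(16/7) + v(18/7) + ...].
Sum ≈ 74.2041.

74.2041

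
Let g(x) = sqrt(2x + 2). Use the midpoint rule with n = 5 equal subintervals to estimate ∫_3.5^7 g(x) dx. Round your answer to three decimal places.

12.335

Δx = (7 − 3.5)/5 = 0.7.
Midpoints: 3.85, 4.55, 5.25, 5.95, 6.65.
g(3.85) ≈ 3.114, g(4.55) ≈ 3.332, g(5.25) ≈ 3.536, g(5.95) ≈ 3.728, g(6.65) ≈ 3.912.
Sum = Δx · [g(3.85) + g(4.55) + g(5.25) + g(5.95) + g(6.65)].
Sum ≈ 12.335.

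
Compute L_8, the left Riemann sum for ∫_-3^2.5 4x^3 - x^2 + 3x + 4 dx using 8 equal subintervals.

-105.23046875

Δx = (2.5 − (-3))/8 = 0.6875.
Left endpoints: -3, -2.3125, -1.625, -0.9375, -0.25, 0.4375, 1.125, 1.8125.
f(-3) = -122, f(-2.3125) = -59137/1024, f(-1.625) = -20.6796875, f(-0.9375) = -3059/1024, f(-0.25) = 3.125, f(0.4375) = 5587/1024, f(1.125) = 11.8046875, f(1.8125) = 30689/1024.
Sum = Δx · [f(-3) + f(-2.3125) + f(-1.625) + ...].
Sum = -105.23046875.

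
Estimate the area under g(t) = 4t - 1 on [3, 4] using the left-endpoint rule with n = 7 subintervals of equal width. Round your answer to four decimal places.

12.7143

Δt = (4 − 3)/7 = 1/7.
Left endpoints: 3, 22/7, 23/7, 24/7, 25/7, 26/7, 27/7.
g(3) = 11, g(22/7) = 81/7, g(23/7) = 85/7, g(24/7) = 89/7, g(25/7) = 93/7, g(26/7) = 97/7, g(27/7) = 101/7.
Sum = Δt · [g(3) + g(22/7) + g(23/7) + ...].
Sum ≈ 12.7143.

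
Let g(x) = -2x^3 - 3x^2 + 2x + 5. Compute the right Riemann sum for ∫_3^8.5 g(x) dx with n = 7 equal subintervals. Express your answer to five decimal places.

-3618.66327

Δx = (8.5 − 3)/7 = 11/14.
Right endpoints: 53/14, 32/7, 75/14, 43/7, 97/14, 54/7, 8.5.
g(53/14) = -95309/686, g(32/7) = -82189/343, g(75/14) = -129610/343, g(43/7) = -191914/343, g(97/14) = -542195/686, g(54/7) = -369157/343, g(8.5) = -1423.
Sum = Δx · [g(53/14) + g(32/7) + g(75/14) + ...].
Sum ≈ -3618.66327.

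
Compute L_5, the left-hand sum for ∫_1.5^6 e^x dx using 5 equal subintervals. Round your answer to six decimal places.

Δx = (6 − 1.5)/5 = 0.9.
Left endpoints: 1.5, 2.4, 3.3, 4.2, 5.1.
f(1.5) ≈ 4.481689, f(2.4) ≈ 11.023176, f(3.3) ≈ 27.112639, f(4.2) ≈ 66.686331, f(5.1) ≈ 164.021907.
Sum = Δx · [f(1.5) + f(2.4) + f(3.3) + f(4.2) + f(5.1)].
Sum ≈ 245.993168.

245.993168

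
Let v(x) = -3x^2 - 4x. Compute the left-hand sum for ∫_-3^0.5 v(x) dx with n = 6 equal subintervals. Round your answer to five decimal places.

-13.79340

Δx = (0.5 − (-3))/6 = 7/12.
Left endpoints: -3, -29/12, -11/6, -1.25, -2/3, -1/12.
v(-3) = -15, v(-29/12) = -377/48, v(-11/6) = -2.75, v(-1.25) = 0.3125, v(-2/3) = 4/3, v(-1/12) = 0.3125.
Sum = Δx · [v(-3) + v(-29/12) + v(-11/6) + ...].
Sum ≈ -13.79340.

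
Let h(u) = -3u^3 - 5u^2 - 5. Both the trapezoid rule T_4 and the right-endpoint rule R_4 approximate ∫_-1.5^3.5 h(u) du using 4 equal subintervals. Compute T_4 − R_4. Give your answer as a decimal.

T_4 = -229.0625.
R_4 = -347.03125.
T_4 − R_4 = 117.96875.

117.96875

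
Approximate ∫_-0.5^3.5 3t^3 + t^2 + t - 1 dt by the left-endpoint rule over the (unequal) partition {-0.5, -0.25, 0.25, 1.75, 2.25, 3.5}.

Subinterval widths: 0.25, 0.5, 1.5, 0.5, 1.25.
Left endpoints: -0.5, -0.25, 0.25, 1.75, 2.25.
f(-0.5) = -1.625, f(-0.25) = -1.234375, f(0.25) = -0.640625, f(1.75) = 19.890625, f(2.25) = 40.484375.
Sum = Σ Δt_i · f(t_i).
Sum = 58.56640625.

58.56640625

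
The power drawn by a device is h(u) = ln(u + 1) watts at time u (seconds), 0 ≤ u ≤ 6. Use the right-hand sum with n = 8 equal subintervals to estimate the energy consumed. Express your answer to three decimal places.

Δu = (6 − 0)/8 = 0.75.
Right endpoints: 0.75, 1.5, 2.25, 3, 3.75, 4.5, 5.25, 6.
h(0.75) ≈ 0.560, h(1.5) ≈ 0.916, h(2.25) ≈ 1.179, h(3) ≈ 1.386, h(3.75) ≈ 1.558, h(4.5) ≈ 1.705, h(5.25) ≈ 1.833, h(6) ≈ 1.946.
Sum = Δu · [h(0.75) + h(1.5) + h(2.25) + ...].
Sum ≈ 8.312.

8.312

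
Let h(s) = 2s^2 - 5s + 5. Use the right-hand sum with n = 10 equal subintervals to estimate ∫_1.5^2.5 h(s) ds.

Δs = (2.5 − 1.5)/10 = 0.1.
Right endpoints: 1.6, 1.7, 1.8, 1.9, 2, 2.1, 2.2, 2.3, 2.4, 2.5.
h(1.6) = 2.12, h(1.7) = 2.28, h(1.8) = 2.48, h(1.9) = 2.72, h(2) = 3, h(2.1) = 3.32, h(2.2) = 3.68, h(2.3) = 4.08, h(2.4) = 4.52, h(2.5) = 5.
Sum = Δs · [h(1.6) + h(1.7) + h(1.8) + ...].
Sum = 3.32.

3.32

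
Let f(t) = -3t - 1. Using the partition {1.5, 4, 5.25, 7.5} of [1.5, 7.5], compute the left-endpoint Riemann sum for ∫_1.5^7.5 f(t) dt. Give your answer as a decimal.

-67.6875

Subinterval widths: 2.5, 1.25, 2.25.
Left endpoints: 1.5, 4, 5.25.
f(1.5) = -5.5, f(4) = -13, f(5.25) = -16.75.
Sum = Σ Δt_i · f(t_i).
Sum = -67.6875.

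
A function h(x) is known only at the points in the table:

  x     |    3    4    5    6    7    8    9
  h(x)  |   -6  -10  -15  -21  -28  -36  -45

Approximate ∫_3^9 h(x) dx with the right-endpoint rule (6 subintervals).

Δx = 1.
Sum = 1·[(-10) + (-15) + (-21) + (-28) + (-36) + (-45)] = -155.

-155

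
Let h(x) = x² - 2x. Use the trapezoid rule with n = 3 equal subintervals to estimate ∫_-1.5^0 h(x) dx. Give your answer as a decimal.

3.4375

Δx = (0 − (-1.5))/3 = 0.5.
h(-1.5) = 5.25, h(-1) = 3, h(-0.5) = 1.25, h(0) = 0.
T_3 = (Δx/2)·[h(x_0) + 2h(x_1) + 2h(x_2) + h(x_3)].
Sum = 3.4375.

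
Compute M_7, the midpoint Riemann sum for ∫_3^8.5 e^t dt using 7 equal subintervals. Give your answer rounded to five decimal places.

4771.00912

Δt = (8.5 − 3)/7 = 11/14.
Midpoints: 95/28, 117/28, 139/28, 5.75, 183/28, 205/28, 227/28.
f(95/28) ≈ 29.75083, f(117/28) ≈ 65.27254, f(139/28) ≈ 143.20622, f(5.75) ≈ 314.19066, f(183/28) ≈ 689.32598, f(205/28) ≈ 1512.36295, f(227/28) ≈ 3318.08423.
Sum = Δt · [f(95/28) + f(117/28) + f(139/28) + ...].
Sum ≈ 4771.00912.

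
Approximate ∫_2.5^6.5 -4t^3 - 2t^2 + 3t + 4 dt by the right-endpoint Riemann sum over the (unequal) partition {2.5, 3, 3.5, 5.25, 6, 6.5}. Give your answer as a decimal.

-2487.328125

Subinterval widths: 0.5, 0.5, 1.75, 0.75, 0.5.
Right endpoints: 3, 3.5, 5.25, 6, 6.5.
f(3) = -113, f(3.5) = -181.5, f(5.25) = -614.1875, f(6) = -914, f(6.5) = -1159.5.
Sum = Σ Δt_i · f(t_i).
Sum = -2487.328125.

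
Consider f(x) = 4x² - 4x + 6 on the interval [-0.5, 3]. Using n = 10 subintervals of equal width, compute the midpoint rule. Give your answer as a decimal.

39.52375

Δx = (3 − (-0.5))/10 = 0.35.
Midpoints: -0.325, 0.025, 0.375, 0.725, 1.075, 1.425, 1.775, 2.125, 2.475, 2.825.
f(-0.325) = 7.7225, f(0.025) = 5.9025, f(0.375) = 5.0625, f(0.725) = 5.2025, f(1.075) = 6.3225, f(1.425) = 8.4225, f(1.775) = 11.5025, f(2.125) = 15.5625, f(2.475) = 20.6025, f(2.825) = 26.6225.
Sum = Δx · [f(-0.325) + f(0.025) + f(0.375) + ...].
Sum = 39.52375.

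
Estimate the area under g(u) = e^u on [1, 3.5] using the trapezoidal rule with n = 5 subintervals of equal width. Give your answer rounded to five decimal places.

Δu = (3.5 − 1)/5 = 0.5.
g(1) ≈ 2.71828, g(1.5) ≈ 4.48169, g(2) ≈ 7.38906, g(2.5) ≈ 12.18249, g(3) ≈ 20.08554, g(3.5) ≈ 33.11545.
T_5 = (Δu/2)·[g(u_0) + 2g(u_1) + ... + 2g(u_{4}) + g(u_5)].
Sum ≈ 31.02782.

31.02782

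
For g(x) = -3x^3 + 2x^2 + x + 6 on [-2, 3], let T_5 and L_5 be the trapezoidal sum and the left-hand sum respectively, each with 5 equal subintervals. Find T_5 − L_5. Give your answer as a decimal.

-45

T_5 = 5.
L_5 = 50.
T_5 − L_5 = -45.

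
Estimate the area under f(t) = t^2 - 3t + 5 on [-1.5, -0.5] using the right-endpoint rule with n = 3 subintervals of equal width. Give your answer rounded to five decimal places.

8.26852

Δt = (-0.5 − (-1.5))/3 = 1/3.
Right endpoints: -7/6, -5/6, -0.5.
f(-7/6) = 355/36, f(-5/6) = 295/36, f(-0.5) = 6.75.
Sum = Δt · [f(-7/6) + f(-5/6) + f(-0.5)].
Sum ≈ 8.26852.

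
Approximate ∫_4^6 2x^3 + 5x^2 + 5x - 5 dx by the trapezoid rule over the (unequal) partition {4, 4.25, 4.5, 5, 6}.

820.5234375

Subinterval widths: 0.25, 0.25, 0.5, 1.
f(4) = 223, f(4.25) = 260.09375, f(4.5) = 301, f(5) = 395, f(6) = 637.
On each subinterval the trapezoid contributes (Δx_i/2)·[f(x_{i-1}) + f(x_i)].
Sum = 820.5234375.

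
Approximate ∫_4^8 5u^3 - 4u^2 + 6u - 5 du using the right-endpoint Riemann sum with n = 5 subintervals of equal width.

5192.16

Δu = (8 − 4)/5 = 0.8.
Right endpoints: 4.8, 5.6, 6.4, 7.2, 8.
f(4.8) = 484.6, f(5.6) = 781.24, f(6.4) = 1180.28, f(7.2) = 1697.08, f(8) = 2347.
Sum = Δu · [f(4.8) + f(5.6) + f(6.4) + f(7.2) + f(8)].
Sum = 5192.16.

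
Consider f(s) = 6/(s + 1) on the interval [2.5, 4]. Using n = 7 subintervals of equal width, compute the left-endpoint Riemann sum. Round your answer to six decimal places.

2.196107

Δs = (4 − 2.5)/7 = 3/14.
Left endpoints: 2.5, 19/7, 41/14, 22/7, 47/14, 25/7, 53/14.
f(2.5) = 12/7, f(19/7) = 21/13, f(41/14) = 84/55, f(22/7) = 42/29, f(47/14) = 84/61, f(25/7) = 1.3125, f(53/14) = 84/67.
Sum = Δs · [f(2.5) + f(19/7) + f(41/14) + ...].
Sum ≈ 2.196107.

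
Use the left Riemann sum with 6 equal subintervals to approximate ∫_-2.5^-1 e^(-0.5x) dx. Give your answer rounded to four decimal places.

3.9182

Δx = (-1 − (-2.5))/6 = 0.25.
Left endpoints: -2.5, -2.25, -2, -1.75, -1.5, -1.25.
f(-2.5) ≈ 3.4903, f(-2.25) ≈ 3.0802, f(-2) ≈ 2.7183, f(-1.75) ≈ 2.3989, f(-1.5) ≈ 2.1170, f(-1.25) ≈ 1.8682.
Sum = Δx · [f(-2.5) + f(-2.25) + f(-2) + ...].
Sum ≈ 3.9182.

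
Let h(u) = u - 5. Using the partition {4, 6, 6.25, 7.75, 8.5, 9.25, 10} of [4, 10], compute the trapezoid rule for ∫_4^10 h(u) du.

Subinterval widths: 2, 0.25, 1.5, 0.75, 0.75, 0.75.
h(4) = -1, h(6) = 1, h(6.25) = 1.25, h(7.75) = 2.75, h(8.5) = 3.5, h(9.25) = 4.25, h(10) = 5.
On each subinterval the trapezoid contributes (Δu_i/2)·[h(u_{i-1}) + h(u_i)].
Sum = 12.

12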